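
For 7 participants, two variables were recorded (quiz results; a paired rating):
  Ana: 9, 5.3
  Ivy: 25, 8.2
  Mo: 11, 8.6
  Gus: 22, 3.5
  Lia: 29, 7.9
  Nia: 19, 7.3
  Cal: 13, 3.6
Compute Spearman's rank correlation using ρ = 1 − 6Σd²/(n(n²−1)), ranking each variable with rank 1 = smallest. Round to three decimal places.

0.107

Ranks of variable 1: 1, 6, 2, 5, 7, 4, 3
Ranks of variable 2: 3, 6, 7, 1, 5, 4, 2
d = r₁ − r₂: -2, 0, -5, 4, 2, 0, 1
d²: 4, 0, 25, 16, 4, 0, 1; Σd² = 50
ρ = 1 − 6·50/(7·48) = 1 − 300/336 = 0.107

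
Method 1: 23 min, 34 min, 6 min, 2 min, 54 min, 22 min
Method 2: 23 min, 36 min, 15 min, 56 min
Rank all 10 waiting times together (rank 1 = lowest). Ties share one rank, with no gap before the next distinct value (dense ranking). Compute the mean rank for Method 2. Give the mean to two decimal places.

Sorted (ascending): 2, 6, 15, 22, 23, 23, 34, 36, 54, 56
The 2 values of 23 share dense rank 5.
Remaining distinct values take the next consecutive integers.
Method 2 values → pooled ranks: 23→5, 36→7, 15→3, 56→9
Mean rank = (5 + 7 + 3 + 9) / 4 = 6.00

6.00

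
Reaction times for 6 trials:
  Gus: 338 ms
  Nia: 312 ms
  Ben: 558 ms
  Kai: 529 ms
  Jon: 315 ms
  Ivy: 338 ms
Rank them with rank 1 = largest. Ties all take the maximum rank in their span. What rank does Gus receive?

4

Sorted (descending): 558, 529, 338, 338, 315, 312
The 2 values of 338 occupy positions 3–4 → each gets rank 4.
Gus has value 338 ms → rank 4.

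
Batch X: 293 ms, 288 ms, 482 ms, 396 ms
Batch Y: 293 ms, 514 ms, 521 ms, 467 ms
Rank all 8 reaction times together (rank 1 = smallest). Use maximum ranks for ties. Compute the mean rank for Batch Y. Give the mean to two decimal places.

5.75

Sorted (ascending): 288, 293, 293, 396, 467, 482, 514, 521
The 2 values of 293 occupy positions 2–3 → each gets rank 3.
Batch Y values → pooled ranks: 293→3, 514→7, 521→8, 467→5
Mean rank = (3 + 7 + 8 + 5) / 4 = 5.75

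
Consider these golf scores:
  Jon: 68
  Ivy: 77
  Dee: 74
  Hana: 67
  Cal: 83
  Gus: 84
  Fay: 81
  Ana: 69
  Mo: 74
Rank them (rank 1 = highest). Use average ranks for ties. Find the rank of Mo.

Sorted (descending): 84, 83, 81, 77, 74, 74, 69, 68, 67
The 2 values of 74 occupy positions 5–6 → average rank (5+6)/2 = 5.5.
Mo has value 74 → rank 5.5.

5.5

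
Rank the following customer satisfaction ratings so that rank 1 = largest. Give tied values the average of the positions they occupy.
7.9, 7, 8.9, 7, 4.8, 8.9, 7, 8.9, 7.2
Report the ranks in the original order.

4, 7, 2, 7, 9, 2, 7, 2, 5

Sorted (descending): 8.9, 8.9, 8.9, 7.9, 7.2, 7, 7, 7, 4.8
The 3 values of 8.9 occupy positions 1–3 → average rank 2.
The 3 values of 7 occupy positions 6–8 → average rank 7.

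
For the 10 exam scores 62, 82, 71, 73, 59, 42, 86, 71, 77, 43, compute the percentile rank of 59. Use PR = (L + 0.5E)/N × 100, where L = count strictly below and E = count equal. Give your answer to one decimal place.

25.0

N = 10.
Strictly below 59: 2. Equal to 59: 1.
PR = (2 + 0.5·1)/10 × 100 = 25.0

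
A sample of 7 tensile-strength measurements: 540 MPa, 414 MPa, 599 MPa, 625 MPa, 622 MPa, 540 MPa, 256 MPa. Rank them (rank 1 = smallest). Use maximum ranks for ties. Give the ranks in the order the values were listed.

Sorted (ascending): 256, 414, 540, 540, 599, 622, 625
The 2 values of 540 occupy positions 3–4 → each gets rank 4.

4, 2, 5, 7, 6, 4, 1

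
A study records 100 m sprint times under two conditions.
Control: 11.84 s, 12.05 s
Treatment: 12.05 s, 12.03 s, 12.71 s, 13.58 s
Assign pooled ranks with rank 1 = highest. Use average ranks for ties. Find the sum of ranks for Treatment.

Sorted (descending): 13.58, 12.71, 12.05, 12.05, 12.03, 11.84
The 2 values of 12.05 occupy positions 3–4 → average rank (3+4)/2 = 3.5.
Treatment values → pooled ranks: 12.05→3.5, 12.03→5, 12.71→2, 13.58→1
Rank sum = 3.5 + 5 + 2 + 1 = 11.5

11.5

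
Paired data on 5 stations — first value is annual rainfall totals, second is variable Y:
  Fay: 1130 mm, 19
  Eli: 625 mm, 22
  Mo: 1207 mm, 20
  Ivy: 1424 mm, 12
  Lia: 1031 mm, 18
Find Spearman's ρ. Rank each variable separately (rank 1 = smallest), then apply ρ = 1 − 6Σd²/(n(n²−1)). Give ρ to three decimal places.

-0.600

Ranks of variable 1: 3, 1, 4, 5, 2
Ranks of variable 2: 3, 5, 4, 1, 2
d = r₁ − r₂: 0, -4, 0, 4, 0
d²: 0, 16, 0, 16, 0; Σd² = 32
ρ = 1 − 6·32/(5·24) = 1 − 192/120 = -0.600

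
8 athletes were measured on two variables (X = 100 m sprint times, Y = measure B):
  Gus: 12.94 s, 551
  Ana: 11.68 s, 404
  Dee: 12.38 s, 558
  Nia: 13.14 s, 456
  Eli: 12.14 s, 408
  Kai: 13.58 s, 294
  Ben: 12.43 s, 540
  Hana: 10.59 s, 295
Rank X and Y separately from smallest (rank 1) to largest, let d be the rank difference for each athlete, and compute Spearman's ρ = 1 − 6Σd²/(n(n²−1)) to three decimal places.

Ranks of variable 1: 6, 2, 4, 7, 3, 8, 5, 1
Ranks of variable 2: 7, 3, 8, 5, 4, 1, 6, 2
d = r₁ − r₂: -1, -1, -4, 2, -1, 7, -1, -1
d²: 1, 1, 16, 4, 1, 49, 1, 1; Σd² = 74
ρ = 1 − 6·74/(8·63) = 1 − 444/504 = 0.119

0.119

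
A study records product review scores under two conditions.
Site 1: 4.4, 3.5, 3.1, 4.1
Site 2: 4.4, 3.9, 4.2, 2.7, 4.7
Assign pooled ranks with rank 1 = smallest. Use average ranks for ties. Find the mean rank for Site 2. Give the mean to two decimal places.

Sorted (ascending): 2.7, 3.1, 3.5, 3.9, 4.1, 4.2, 4.4, 4.4, 4.7
The 2 values of 4.4 occupy positions 7–8 → average rank (7+8)/2 = 7.5.
Site 2 values → pooled ranks: 4.4→7.5, 3.9→4, 4.2→6, 2.7→1, 4.7→9
Mean rank = (7.5 + 4 + 6 + 1 + 9) / 5 = 5.50

5.50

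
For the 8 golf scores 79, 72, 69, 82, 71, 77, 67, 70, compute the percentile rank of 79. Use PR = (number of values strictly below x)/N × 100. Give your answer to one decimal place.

N = 8.
Strictly below 79: 6. Equal to 79: 1.
PR = 6/8 × 100 = 75.0

75.0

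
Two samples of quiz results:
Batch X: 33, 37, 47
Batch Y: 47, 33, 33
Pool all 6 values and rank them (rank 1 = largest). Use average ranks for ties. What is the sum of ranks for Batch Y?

11.5

Sorted (descending): 47, 47, 37, 33, 33, 33
The 2 values of 47 occupy positions 1–2 → average rank (1+2)/2 = 1.5.
The 3 values of 33 occupy positions 4–6 → average rank 5.
Batch Y values → pooled ranks: 47→1.5, 33→5, 33→5
Rank sum = 1.5 + 5 + 5 = 11.5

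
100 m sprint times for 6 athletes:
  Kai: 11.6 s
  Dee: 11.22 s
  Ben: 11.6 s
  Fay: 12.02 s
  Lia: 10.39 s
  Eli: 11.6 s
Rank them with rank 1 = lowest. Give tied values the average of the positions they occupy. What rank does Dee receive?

Sorted (ascending): 10.39, 11.22, 11.6, 11.6, 11.6, 12.02
The 3 values of 11.6 occupy positions 3–5 → average rank 4.
Dee has value 11.22 s → rank 2.

2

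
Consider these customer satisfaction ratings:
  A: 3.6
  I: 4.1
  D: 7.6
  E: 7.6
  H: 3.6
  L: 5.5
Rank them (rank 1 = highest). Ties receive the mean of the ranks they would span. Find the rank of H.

Sorted (descending): 7.6, 7.6, 5.5, 4.1, 3.6, 3.6
The 2 values of 7.6 occupy positions 1–2 → average rank (1+2)/2 = 1.5.
The 2 values of 3.6 occupy positions 5–6 → average rank (5+6)/2 = 5.5.
H has value 3.6 → rank 5.5.

5.5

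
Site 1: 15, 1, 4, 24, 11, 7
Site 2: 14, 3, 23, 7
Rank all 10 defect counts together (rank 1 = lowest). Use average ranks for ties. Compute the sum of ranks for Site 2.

22.5

Sorted (ascending): 1, 3, 4, 7, 7, 11, 14, 15, 23, 24
The 2 values of 7 occupy positions 4–5 → average rank (4+5)/2 = 4.5.
Site 2 values → pooled ranks: 14→7, 3→2, 23→9, 7→4.5
Rank sum = 7 + 2 + 9 + 4.5 = 22.5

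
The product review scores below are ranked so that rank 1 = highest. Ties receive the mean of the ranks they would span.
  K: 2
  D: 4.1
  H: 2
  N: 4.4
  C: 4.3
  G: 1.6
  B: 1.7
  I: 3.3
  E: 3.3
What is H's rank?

Sorted (descending): 4.4, 4.3, 4.1, 3.3, 3.3, 2, 2, 1.7, 1.6
The 2 values of 3.3 occupy positions 4–5 → average rank (4+5)/2 = 4.5.
The 2 values of 2 occupy positions 6–7 → average rank (6+7)/2 = 6.5.
H has value 2 → rank 6.5.

6.5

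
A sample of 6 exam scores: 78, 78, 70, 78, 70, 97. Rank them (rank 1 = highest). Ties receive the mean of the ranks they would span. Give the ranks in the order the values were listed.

Sorted (descending): 97, 78, 78, 78, 70, 70
The 3 values of 78 occupy positions 2–4 → average rank 3.
The 2 values of 70 occupy positions 5–6 → average rank (5+6)/2 = 5.5.

3, 3, 5.5, 3, 5.5, 1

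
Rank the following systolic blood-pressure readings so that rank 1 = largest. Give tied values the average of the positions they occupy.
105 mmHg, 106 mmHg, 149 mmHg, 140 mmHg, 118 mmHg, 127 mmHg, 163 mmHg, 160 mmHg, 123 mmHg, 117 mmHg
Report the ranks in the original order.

Sorted (descending): 163, 160, 149, 140, 127, 123, 118, 117, 106, 105
No ties — each value takes its position as its rank.

10, 9, 3, 4, 7, 5, 1, 2, 6, 8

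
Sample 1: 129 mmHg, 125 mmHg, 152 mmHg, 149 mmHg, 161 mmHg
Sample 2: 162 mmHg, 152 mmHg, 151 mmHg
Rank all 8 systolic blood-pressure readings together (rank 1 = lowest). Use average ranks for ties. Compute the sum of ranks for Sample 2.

Sorted (ascending): 125, 129, 149, 151, 152, 152, 161, 162
The 2 values of 152 occupy positions 5–6 → average rank (5+6)/2 = 5.5.
Sample 2 values → pooled ranks: 162→8, 152→5.5, 151→4
Rank sum = 8 + 5.5 + 4 = 17.5

17.5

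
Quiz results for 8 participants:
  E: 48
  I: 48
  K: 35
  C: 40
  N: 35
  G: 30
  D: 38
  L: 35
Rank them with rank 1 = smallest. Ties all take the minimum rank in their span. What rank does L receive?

Sorted (ascending): 30, 35, 35, 35, 38, 40, 48, 48
The 3 values of 35 occupy positions 2–4 → each gets rank 2.
The 2 values of 48 occupy positions 7–8 → each gets rank 7.
L has value 35 → rank 2.

2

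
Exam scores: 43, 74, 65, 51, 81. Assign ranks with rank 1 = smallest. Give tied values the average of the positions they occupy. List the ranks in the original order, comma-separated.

Sorted (ascending): 43, 51, 65, 74, 81
No ties — each value takes its position as its rank.

1, 4, 3, 2, 5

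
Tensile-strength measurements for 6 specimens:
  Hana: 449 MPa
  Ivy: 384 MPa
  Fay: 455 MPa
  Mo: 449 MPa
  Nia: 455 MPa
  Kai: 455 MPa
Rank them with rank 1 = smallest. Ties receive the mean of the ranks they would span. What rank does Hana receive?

Sorted (ascending): 384, 449, 449, 455, 455, 455
The 2 values of 449 occupy positions 2–3 → average rank (2+3)/2 = 2.5.
The 3 values of 455 occupy positions 4–6 → average rank 5.
Hana has value 449 MPa → rank 2.5.

2.5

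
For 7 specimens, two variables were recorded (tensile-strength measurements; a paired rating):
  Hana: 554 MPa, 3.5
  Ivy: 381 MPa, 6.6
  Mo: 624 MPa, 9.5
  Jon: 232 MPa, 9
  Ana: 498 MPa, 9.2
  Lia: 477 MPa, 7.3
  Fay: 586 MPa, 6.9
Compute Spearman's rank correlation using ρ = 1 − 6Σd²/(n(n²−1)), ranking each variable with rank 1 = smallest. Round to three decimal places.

Ranks of variable 1: 5, 2, 7, 1, 4, 3, 6
Ranks of variable 2: 1, 2, 7, 5, 6, 4, 3
d = r₁ − r₂: 4, 0, 0, -4, -2, -1, 3
d²: 16, 0, 0, 16, 4, 1, 9; Σd² = 46
ρ = 1 − 6·46/(7·48) = 1 − 276/336 = 0.179

0.179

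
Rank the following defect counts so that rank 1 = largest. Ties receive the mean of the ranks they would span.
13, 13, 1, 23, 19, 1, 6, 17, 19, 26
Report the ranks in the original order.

Sorted (descending): 26, 23, 19, 19, 17, 13, 13, 6, 1, 1
The 2 values of 19 occupy positions 3–4 → average rank (3+4)/2 = 3.5.
The 2 values of 13 occupy positions 6–7 → average rank (6+7)/2 = 6.5.
The 2 values of 1 occupy positions 9–10 → average rank (9+10)/2 = 9.5.

6.5, 6.5, 9.5, 2, 3.5, 9.5, 8, 5, 3.5, 1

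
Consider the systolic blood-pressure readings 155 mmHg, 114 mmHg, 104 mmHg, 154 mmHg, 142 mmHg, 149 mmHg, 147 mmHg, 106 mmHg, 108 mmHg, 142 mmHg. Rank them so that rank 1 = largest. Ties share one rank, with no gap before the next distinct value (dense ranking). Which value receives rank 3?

149

Sorted (descending): 155, 154, 149, 147, 142, 142, 114, 108, 106, 104
The 2 values of 142 share dense rank 5.
Remaining distinct values take the next consecutive integers.
Rank 3 → value 149.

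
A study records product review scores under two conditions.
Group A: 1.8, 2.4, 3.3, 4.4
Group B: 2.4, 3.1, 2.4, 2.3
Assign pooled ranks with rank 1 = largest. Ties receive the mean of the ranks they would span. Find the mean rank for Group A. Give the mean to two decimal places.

4.00

Sorted (descending): 4.4, 3.3, 3.1, 2.4, 2.4, 2.4, 2.3, 1.8
The 3 values of 2.4 occupy positions 4–6 → average rank 5.
Group A values → pooled ranks: 1.8→8, 2.4→5, 3.3→2, 4.4→1
Mean rank = (8 + 5 + 2 + 1) / 4 = 4.00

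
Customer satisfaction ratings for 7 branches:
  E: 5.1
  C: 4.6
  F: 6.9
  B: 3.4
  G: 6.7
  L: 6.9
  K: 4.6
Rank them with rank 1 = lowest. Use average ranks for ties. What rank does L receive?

6.5

Sorted (ascending): 3.4, 4.6, 4.6, 5.1, 6.7, 6.9, 6.9
The 2 values of 4.6 occupy positions 2–3 → average rank (2+3)/2 = 2.5.
The 2 values of 6.9 occupy positions 6–7 → average rank (6+7)/2 = 6.5.
L has value 6.9 → rank 6.5.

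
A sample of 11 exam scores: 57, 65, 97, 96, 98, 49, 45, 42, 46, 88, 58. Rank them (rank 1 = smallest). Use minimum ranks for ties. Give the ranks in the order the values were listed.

Sorted (ascending): 42, 45, 46, 49, 57, 58, 65, 88, 96, 97, 98
No ties — each value takes its position as its rank.

5, 7, 10, 9, 11, 4, 2, 1, 3, 8, 6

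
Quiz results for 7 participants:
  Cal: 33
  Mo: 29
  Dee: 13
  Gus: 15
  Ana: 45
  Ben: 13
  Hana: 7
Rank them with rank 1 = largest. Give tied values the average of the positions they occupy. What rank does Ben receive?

Sorted (descending): 45, 33, 29, 15, 13, 13, 7
The 2 values of 13 occupy positions 5–6 → average rank (5+6)/2 = 5.5.
Ben has value 13 → rank 5.5.

5.5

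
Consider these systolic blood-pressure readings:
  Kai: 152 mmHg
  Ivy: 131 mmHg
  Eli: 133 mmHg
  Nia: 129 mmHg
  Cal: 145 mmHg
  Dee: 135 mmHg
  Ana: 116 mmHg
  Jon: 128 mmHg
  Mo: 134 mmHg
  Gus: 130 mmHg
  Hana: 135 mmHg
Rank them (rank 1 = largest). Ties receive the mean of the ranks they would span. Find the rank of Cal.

Sorted (descending): 152, 145, 135, 135, 134, 133, 131, 130, 129, 128, 116
The 2 values of 135 occupy positions 3–4 → average rank (3+4)/2 = 3.5.
Cal has value 145 mmHg → rank 2.

2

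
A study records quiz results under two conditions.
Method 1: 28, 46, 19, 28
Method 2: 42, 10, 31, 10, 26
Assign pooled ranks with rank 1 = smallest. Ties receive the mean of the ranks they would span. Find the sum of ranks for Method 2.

Sorted (ascending): 10, 10, 19, 26, 28, 28, 31, 42, 46
The 2 values of 10 occupy positions 1–2 → average rank (1+2)/2 = 1.5.
The 2 values of 28 occupy positions 5–6 → average rank (5+6)/2 = 5.5.
Method 2 values → pooled ranks: 42→8, 10→1.5, 31→7, 10→1.5, 26→4
Rank sum = 8 + 1.5 + 7 + 1.5 + 4 = 22

22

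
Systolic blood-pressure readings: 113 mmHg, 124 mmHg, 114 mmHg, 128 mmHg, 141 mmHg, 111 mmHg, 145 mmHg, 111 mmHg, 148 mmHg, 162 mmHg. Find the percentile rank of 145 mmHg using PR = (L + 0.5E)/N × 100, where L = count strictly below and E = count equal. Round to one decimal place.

N = 10.
Strictly below 145: 7. Equal to 145: 1.
PR = (7 + 0.5·1)/10 × 100 = 75.0

75.0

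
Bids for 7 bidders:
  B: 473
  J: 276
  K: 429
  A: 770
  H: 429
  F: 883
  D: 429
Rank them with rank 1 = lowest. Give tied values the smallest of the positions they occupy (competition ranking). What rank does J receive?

Sorted (ascending): 276, 429, 429, 429, 473, 770, 883
The 3 values of 429 occupy positions 2–4 → each gets rank 2.
J has value 276 → rank 1.

1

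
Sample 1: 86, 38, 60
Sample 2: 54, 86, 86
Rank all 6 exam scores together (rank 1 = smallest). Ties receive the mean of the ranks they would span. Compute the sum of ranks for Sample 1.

9

Sorted (ascending): 38, 54, 60, 86, 86, 86
The 3 values of 86 occupy positions 4–6 → average rank 5.
Sample 1 values → pooled ranks: 86→5, 38→1, 60→3
Rank sum = 5 + 1 + 3 = 9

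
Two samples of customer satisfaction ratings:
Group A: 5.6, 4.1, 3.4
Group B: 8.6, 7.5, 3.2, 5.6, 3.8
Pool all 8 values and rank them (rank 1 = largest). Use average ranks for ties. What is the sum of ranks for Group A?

15.5

Sorted (descending): 8.6, 7.5, 5.6, 5.6, 4.1, 3.8, 3.4, 3.2
The 2 values of 5.6 occupy positions 3–4 → average rank (3+4)/2 = 3.5.
Group A values → pooled ranks: 5.6→3.5, 4.1→5, 3.4→7
Rank sum = 3.5 + 5 + 7 = 15.5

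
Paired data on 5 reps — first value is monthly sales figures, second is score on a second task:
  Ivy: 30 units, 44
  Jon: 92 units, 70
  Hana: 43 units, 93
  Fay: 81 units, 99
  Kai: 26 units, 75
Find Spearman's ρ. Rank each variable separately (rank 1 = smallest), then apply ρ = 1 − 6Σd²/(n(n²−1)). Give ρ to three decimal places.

Ranks of variable 1: 2, 5, 3, 4, 1
Ranks of variable 2: 1, 2, 4, 5, 3
d = r₁ − r₂: 1, 3, -1, -1, -2
d²: 1, 9, 1, 1, 4; Σd² = 16
ρ = 1 − 6·16/(5·24) = 1 − 96/120 = 0.200

0.200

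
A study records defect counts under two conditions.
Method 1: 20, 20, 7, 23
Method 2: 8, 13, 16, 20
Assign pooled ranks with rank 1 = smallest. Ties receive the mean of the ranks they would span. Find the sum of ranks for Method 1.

Sorted (ascending): 7, 8, 13, 16, 20, 20, 20, 23
The 3 values of 20 occupy positions 5–7 → average rank 6.
Method 1 values → pooled ranks: 20→6, 20→6, 7→1, 23→8
Rank sum = 6 + 6 + 1 + 8 = 21

21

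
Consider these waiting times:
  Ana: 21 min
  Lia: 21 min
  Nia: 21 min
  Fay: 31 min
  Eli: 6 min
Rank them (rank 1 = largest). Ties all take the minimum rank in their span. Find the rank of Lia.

2

Sorted (descending): 31, 21, 21, 21, 6
The 3 values of 21 occupy positions 2–4 → each gets rank 2.
Lia has value 21 min → rank 2.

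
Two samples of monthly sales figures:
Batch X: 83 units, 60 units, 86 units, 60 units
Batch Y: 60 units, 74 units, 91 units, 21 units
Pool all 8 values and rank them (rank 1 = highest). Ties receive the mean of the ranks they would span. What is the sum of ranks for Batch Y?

19

Sorted (descending): 91, 86, 83, 74, 60, 60, 60, 21
The 3 values of 60 occupy positions 5–7 → average rank 6.
Batch Y values → pooled ranks: 60→6, 74→4, 91→1, 21→8
Rank sum = 6 + 4 + 1 + 8 = 19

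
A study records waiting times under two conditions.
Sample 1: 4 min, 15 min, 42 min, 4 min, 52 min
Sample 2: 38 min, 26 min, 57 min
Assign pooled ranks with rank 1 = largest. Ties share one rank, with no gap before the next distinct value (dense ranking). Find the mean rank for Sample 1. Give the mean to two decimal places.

5.00

Sorted (descending): 57, 52, 42, 38, 26, 15, 4, 4
The 2 values of 4 share dense rank 7.
Remaining distinct values take the next consecutive integers.
Sample 1 values → pooled ranks: 4→7, 15→6, 42→3, 4→7, 52→2
Mean rank = (7 + 6 + 3 + 7 + 2) / 5 = 5.00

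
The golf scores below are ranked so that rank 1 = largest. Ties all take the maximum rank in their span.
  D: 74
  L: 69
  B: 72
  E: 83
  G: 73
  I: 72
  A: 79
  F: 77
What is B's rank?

7

Sorted (descending): 83, 79, 77, 74, 73, 72, 72, 69
The 2 values of 72 occupy positions 6–7 → each gets rank 7.
B has value 72 → rank 7.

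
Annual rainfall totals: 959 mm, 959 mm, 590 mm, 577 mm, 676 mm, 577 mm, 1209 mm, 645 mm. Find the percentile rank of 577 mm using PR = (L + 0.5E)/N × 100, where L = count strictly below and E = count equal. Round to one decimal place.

12.5

N = 8.
Strictly below 577: 0. Equal to 577: 2.
PR = (0 + 0.5·2)/8 × 100 = 12.5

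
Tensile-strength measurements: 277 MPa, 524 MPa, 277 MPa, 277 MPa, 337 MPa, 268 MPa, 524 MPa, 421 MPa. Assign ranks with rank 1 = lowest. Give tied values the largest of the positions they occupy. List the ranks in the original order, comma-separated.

Sorted (ascending): 268, 277, 277, 277, 337, 421, 524, 524
The 3 values of 277 occupy positions 2–4 → each gets rank 4.
The 2 values of 524 occupy positions 7–8 → each gets rank 8.

4, 8, 4, 4, 5, 1, 8, 6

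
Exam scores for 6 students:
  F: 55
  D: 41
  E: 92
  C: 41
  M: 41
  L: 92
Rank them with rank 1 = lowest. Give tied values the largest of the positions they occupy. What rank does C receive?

Sorted (ascending): 41, 41, 41, 55, 92, 92
The 3 values of 41 occupy positions 1–3 → each gets rank 3.
The 2 values of 92 occupy positions 5–6 → each gets rank 6.
C has value 41 → rank 3.

3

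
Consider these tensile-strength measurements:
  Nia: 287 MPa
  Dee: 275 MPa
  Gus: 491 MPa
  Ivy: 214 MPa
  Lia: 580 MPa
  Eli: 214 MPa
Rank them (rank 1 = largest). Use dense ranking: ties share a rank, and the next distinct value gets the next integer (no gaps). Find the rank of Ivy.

Sorted (descending): 580, 491, 287, 275, 214, 214
The 2 values of 214 share dense rank 5.
Remaining distinct values take the next consecutive integers.
Ivy has value 214 MPa → rank 5.

5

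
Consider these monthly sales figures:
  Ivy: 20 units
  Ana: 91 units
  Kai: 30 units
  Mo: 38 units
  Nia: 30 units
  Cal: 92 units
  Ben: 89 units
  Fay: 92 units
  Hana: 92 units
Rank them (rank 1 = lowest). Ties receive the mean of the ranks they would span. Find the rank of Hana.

8

Sorted (ascending): 20, 30, 30, 38, 89, 91, 92, 92, 92
The 2 values of 30 occupy positions 2–3 → average rank (2+3)/2 = 2.5.
The 3 values of 92 occupy positions 7–9 → average rank 8.
Hana has value 92 units → rank 8.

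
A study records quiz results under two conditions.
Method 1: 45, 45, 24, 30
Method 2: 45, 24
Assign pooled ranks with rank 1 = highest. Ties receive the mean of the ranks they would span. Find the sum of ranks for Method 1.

Sorted (descending): 45, 45, 45, 30, 24, 24
The 3 values of 45 occupy positions 1–3 → average rank 2.
The 2 values of 24 occupy positions 5–6 → average rank (5+6)/2 = 5.5.
Method 1 values → pooled ranks: 45→2, 45→2, 24→5.5, 30→4
Rank sum = 2 + 2 + 5.5 + 4 = 13.5

13.5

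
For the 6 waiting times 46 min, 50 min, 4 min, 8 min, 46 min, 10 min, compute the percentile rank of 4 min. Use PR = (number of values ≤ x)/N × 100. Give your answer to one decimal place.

N = 6.
Strictly below 4: 0. Equal to 4: 1.
PR = 1/6 × 100 = 16.7

16.7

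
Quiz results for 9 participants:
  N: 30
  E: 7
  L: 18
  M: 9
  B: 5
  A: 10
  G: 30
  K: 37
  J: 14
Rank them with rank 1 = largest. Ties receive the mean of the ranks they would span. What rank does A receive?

6

Sorted (descending): 37, 30, 30, 18, 14, 10, 9, 7, 5
The 2 values of 30 occupy positions 2–3 → average rank (2+3)/2 = 2.5.
A has value 10 → rank 6.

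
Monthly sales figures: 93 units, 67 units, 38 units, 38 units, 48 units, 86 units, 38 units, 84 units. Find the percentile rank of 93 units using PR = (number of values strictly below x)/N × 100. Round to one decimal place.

87.5

N = 8.
Strictly below 93: 7. Equal to 93: 1.
PR = 7/8 × 100 = 87.5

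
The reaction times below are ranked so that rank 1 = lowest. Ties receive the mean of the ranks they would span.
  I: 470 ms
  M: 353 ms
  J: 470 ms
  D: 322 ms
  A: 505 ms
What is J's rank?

3.5

Sorted (ascending): 322, 353, 470, 470, 505
The 2 values of 470 occupy positions 3–4 → average rank (3+4)/2 = 3.5.
J has value 470 ms → rank 3.5.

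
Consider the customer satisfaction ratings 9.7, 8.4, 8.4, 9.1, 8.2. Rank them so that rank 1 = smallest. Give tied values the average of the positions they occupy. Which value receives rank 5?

Sorted (ascending): 8.2, 8.4, 8.4, 9.1, 9.7
The 2 values of 8.4 occupy positions 2–3 → average rank (2+3)/2 = 2.5.
Rank 5 → value 9.7.

9.7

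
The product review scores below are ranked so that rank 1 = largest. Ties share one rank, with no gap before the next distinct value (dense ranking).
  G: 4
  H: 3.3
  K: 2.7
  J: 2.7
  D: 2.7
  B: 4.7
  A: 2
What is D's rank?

4

Sorted (descending): 4.7, 4, 3.3, 2.7, 2.7, 2.7, 2
The 3 values of 2.7 share dense rank 4.
Remaining distinct values take the next consecutive integers.
D has value 2.7 → rank 4.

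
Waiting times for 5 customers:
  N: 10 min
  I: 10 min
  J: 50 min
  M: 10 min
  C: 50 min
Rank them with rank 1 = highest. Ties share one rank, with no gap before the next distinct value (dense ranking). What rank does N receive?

2

Sorted (descending): 50, 50, 10, 10, 10
The 2 values of 50 share dense rank 1.
The 3 values of 10 share dense rank 2.
N has value 10 min → rank 2.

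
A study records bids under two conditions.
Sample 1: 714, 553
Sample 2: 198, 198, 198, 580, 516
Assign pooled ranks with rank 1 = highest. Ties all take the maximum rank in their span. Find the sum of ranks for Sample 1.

4

Sorted (descending): 714, 580, 553, 516, 198, 198, 198
The 3 values of 198 occupy positions 5–7 → each gets rank 7.
Sample 1 values → pooled ranks: 714→1, 553→3
Rank sum = 1 + 3 = 4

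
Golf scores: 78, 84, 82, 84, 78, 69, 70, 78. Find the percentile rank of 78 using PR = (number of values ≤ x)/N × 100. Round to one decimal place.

62.5

N = 8.
Strictly below 78: 2. Equal to 78: 3.
PR = 5/8 × 100 = 62.5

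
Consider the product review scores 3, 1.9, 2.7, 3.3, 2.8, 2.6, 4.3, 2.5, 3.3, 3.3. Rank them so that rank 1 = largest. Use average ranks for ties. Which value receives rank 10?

1.9

Sorted (descending): 4.3, 3.3, 3.3, 3.3, 3, 2.8, 2.7, 2.6, 2.5, 1.9
The 3 values of 3.3 occupy positions 2–4 → average rank 3.
Rank 10 → value 1.9.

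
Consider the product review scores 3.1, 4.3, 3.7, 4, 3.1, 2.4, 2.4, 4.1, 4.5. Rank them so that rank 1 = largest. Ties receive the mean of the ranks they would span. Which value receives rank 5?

3.7

Sorted (descending): 4.5, 4.3, 4.1, 4, 3.7, 3.1, 3.1, 2.4, 2.4
The 2 values of 3.1 occupy positions 6–7 → average rank (6+7)/2 = 6.5.
The 2 values of 2.4 occupy positions 8–9 → average rank (8+9)/2 = 8.5.
Rank 5 → value 3.7.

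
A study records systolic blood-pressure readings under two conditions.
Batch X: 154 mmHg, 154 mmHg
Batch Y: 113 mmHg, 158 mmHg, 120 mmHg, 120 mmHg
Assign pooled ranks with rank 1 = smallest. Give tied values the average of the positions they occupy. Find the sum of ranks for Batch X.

9

Sorted (ascending): 113, 120, 120, 154, 154, 158
The 2 values of 120 occupy positions 2–3 → average rank (2+3)/2 = 2.5.
The 2 values of 154 occupy positions 4–5 → average rank (4+5)/2 = 4.5.
Batch X values → pooled ranks: 154→4.5, 154→4.5
Rank sum = 4.5 + 4.5 = 9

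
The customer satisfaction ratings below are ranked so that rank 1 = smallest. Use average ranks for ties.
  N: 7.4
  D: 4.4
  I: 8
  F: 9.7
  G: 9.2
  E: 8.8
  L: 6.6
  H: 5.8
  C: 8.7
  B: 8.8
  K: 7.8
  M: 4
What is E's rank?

Sorted (ascending): 4, 4.4, 5.8, 6.6, 7.4, 7.8, 8, 8.7, 8.8, 8.8, 9.2, 9.7
The 2 values of 8.8 occupy positions 9–10 → average rank (9+10)/2 = 9.5.
E has value 8.8 → rank 9.5.

9.5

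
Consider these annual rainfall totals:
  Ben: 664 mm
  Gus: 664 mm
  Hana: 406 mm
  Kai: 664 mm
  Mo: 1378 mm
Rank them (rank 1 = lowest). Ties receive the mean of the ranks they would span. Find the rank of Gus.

3

Sorted (ascending): 406, 664, 664, 664, 1378
The 3 values of 664 occupy positions 2–4 → average rank 3.
Gus has value 664 mm → rank 3.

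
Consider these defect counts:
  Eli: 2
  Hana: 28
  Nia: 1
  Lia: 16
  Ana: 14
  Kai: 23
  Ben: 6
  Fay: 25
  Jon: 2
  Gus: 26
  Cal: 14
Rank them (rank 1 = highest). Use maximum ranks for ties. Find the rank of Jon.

10

Sorted (descending): 28, 26, 25, 23, 16, 14, 14, 6, 2, 2, 1
The 2 values of 14 occupy positions 6–7 → each gets rank 7.
The 2 values of 2 occupy positions 9–10 → each gets rank 10.
Jon has value 2 → rank 10.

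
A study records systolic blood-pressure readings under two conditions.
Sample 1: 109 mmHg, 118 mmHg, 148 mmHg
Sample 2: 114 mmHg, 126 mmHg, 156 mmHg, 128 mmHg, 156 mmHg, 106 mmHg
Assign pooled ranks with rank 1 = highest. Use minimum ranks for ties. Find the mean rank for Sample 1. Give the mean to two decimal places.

Sorted (descending): 156, 156, 148, 128, 126, 118, 114, 109, 106
The 2 values of 156 occupy positions 1–2 → each gets rank 1.
Sample 1 values → pooled ranks: 109→8, 118→6, 148→3
Mean rank = (8 + 6 + 3) / 3 = 5.67

5.67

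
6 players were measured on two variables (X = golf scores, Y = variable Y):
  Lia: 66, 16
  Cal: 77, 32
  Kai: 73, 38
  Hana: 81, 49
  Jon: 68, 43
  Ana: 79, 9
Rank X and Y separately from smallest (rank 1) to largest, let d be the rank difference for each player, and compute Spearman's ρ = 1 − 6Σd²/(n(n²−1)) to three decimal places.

Ranks of variable 1: 1, 4, 3, 6, 2, 5
Ranks of variable 2: 2, 3, 4, 6, 5, 1
d = r₁ − r₂: -1, 1, -1, 0, -3, 4
d²: 1, 1, 1, 0, 9, 16; Σd² = 28
ρ = 1 − 6·28/(6·35) = 1 − 168/210 = 0.200

0.200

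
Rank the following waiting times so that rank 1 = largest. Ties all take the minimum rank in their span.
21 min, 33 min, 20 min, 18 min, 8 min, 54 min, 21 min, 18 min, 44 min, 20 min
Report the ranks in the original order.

4, 3, 6, 8, 10, 1, 4, 8, 2, 6

Sorted (descending): 54, 44, 33, 21, 21, 20, 20, 18, 18, 8
The 2 values of 21 occupy positions 4–5 → each gets rank 4.
The 2 values of 20 occupy positions 6–7 → each gets rank 6.
The 2 values of 18 occupy positions 8–9 → each gets rank 8.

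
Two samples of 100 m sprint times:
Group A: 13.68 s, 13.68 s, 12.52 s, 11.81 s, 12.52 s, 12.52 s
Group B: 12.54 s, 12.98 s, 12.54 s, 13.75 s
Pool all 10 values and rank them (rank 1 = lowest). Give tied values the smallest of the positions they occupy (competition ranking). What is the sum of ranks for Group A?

Sorted (ascending): 11.81, 12.52, 12.52, 12.52, 12.54, 12.54, 12.98, 13.68, 13.68, 13.75
The 3 values of 12.52 occupy positions 2–4 → each gets rank 2.
The 2 values of 12.54 occupy positions 5–6 → each gets rank 5.
The 2 values of 13.68 occupy positions 8–9 → each gets rank 8.
Group A values → pooled ranks: 13.68→8, 13.68→8, 12.52→2, 11.81→1, 12.52→2, 12.52→2
Rank sum = 8 + 8 + 2 + 1 + 2 + 2 = 23

23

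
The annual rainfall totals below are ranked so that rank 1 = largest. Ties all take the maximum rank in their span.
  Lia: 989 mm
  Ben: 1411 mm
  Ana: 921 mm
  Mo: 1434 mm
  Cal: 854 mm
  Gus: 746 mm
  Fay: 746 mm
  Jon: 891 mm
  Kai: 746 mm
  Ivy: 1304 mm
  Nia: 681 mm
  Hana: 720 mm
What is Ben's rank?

2

Sorted (descending): 1434, 1411, 1304, 989, 921, 891, 854, 746, 746, 746, 720, 681
The 3 values of 746 occupy positions 8–10 → each gets rank 10.
Ben has value 1411 mm → rank 2.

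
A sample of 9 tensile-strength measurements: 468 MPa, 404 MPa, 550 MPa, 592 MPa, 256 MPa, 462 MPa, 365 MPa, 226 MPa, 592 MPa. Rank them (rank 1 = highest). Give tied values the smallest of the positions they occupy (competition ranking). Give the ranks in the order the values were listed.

4, 6, 3, 1, 8, 5, 7, 9, 1

Sorted (descending): 592, 592, 550, 468, 462, 404, 365, 256, 226
The 2 values of 592 occupy positions 1–2 → each gets rank 1.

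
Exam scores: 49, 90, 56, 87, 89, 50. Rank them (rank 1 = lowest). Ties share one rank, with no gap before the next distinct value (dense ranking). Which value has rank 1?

Sorted (ascending): 49, 50, 56, 87, 89, 90
No ties — each value takes its position as its rank.
Rank 1 → value 49.

49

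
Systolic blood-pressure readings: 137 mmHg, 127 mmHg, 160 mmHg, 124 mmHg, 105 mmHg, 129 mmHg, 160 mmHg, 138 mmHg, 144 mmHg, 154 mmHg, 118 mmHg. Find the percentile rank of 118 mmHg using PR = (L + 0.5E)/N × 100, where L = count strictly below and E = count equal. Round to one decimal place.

13.6

N = 11.
Strictly below 118: 1. Equal to 118: 1.
PR = (1 + 0.5·1)/11 × 100 = 13.6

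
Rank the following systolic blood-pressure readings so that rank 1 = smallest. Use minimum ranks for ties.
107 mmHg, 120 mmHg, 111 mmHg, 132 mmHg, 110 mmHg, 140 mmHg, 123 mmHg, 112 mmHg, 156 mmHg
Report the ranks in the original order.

Sorted (ascending): 107, 110, 111, 112, 120, 123, 132, 140, 156
No ties — each value takes its position as its rank.

1, 5, 3, 7, 2, 8, 6, 4, 9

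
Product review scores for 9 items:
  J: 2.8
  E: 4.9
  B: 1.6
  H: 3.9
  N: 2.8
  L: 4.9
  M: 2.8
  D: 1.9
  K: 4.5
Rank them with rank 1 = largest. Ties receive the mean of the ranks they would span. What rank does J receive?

6

Sorted (descending): 4.9, 4.9, 4.5, 3.9, 2.8, 2.8, 2.8, 1.9, 1.6
The 2 values of 4.9 occupy positions 1–2 → average rank (1+2)/2 = 1.5.
The 3 values of 2.8 occupy positions 5–7 → average rank 6.
J has value 2.8 → rank 6.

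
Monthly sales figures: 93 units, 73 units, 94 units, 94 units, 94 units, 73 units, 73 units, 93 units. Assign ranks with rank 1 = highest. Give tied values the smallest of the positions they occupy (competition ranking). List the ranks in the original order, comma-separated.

Sorted (descending): 94, 94, 94, 93, 93, 73, 73, 73
The 3 values of 94 occupy positions 1–3 → each gets rank 1.
The 2 values of 93 occupy positions 4–5 → each gets rank 4.
The 3 values of 73 occupy positions 6–8 → each gets rank 6.

4, 6, 1, 1, 1, 6, 6, 4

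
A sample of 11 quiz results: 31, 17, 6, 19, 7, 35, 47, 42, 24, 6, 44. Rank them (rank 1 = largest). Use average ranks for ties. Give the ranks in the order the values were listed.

5, 8, 10.5, 7, 9, 4, 1, 3, 6, 10.5, 2

Sorted (descending): 47, 44, 42, 35, 31, 24, 19, 17, 7, 6, 6
The 2 values of 6 occupy positions 10–11 → average rank (10+11)/2 = 10.5.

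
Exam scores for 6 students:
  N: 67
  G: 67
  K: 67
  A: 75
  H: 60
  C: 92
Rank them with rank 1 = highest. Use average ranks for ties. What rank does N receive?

4

Sorted (descending): 92, 75, 67, 67, 67, 60
The 3 values of 67 occupy positions 3–5 → average rank 4.
N has value 67 → rank 4.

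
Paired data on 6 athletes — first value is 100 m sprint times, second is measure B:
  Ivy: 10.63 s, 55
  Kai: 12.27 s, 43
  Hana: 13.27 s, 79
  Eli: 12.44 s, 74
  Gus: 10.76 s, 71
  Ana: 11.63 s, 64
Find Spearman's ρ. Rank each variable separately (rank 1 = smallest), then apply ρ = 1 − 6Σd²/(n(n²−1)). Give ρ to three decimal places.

Ranks of variable 1: 1, 4, 6, 5, 2, 3
Ranks of variable 2: 2, 1, 6, 5, 4, 3
d = r₁ − r₂: -1, 3, 0, 0, -2, 0
d²: 1, 9, 0, 0, 4, 0; Σd² = 14
ρ = 1 − 6·14/(6·35) = 1 − 84/210 = 0.600

0.600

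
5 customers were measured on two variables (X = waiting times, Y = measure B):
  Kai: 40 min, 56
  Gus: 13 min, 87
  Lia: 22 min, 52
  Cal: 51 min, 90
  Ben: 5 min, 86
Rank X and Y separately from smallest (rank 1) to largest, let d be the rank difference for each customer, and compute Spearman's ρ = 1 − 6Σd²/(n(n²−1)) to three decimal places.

Ranks of variable 1: 4, 2, 3, 5, 1
Ranks of variable 2: 2, 4, 1, 5, 3
d = r₁ − r₂: 2, -2, 2, 0, -2
d²: 4, 4, 4, 0, 4; Σd² = 16
ρ = 1 − 6·16/(5·24) = 1 − 96/120 = 0.200

0.200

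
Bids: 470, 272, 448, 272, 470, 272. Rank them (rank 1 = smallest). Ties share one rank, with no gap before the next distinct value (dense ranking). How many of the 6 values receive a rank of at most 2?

4

Sorted (ascending): 272, 272, 272, 448, 470, 470
The 3 values of 272 share dense rank 1.
The 2 values of 470 share dense rank 3.
Remaining distinct values take the next consecutive integers.
Ranks ≤ 2: {1, 1, 1, 2} → 4 values.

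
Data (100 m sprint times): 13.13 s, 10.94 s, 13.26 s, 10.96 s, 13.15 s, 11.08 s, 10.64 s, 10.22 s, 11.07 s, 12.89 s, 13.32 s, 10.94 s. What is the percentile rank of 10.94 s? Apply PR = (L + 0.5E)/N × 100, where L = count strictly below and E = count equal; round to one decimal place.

N = 12.
Strictly below 10.94: 2. Equal to 10.94: 2.
PR = (2 + 0.5·2)/12 × 100 = 25.0

25.0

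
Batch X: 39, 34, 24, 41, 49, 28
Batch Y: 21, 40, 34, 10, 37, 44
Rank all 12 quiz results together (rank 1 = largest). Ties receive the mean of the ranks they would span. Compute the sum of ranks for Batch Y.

42.5

Sorted (descending): 49, 44, 41, 40, 39, 37, 34, 34, 28, 24, 21, 10
The 2 values of 34 occupy positions 7–8 → average rank (7+8)/2 = 7.5.
Batch Y values → pooled ranks: 21→11, 40→4, 34→7.5, 10→12, 37→6, 44→2
Rank sum = 11 + 4 + 7.5 + 12 + 6 + 2 = 42.5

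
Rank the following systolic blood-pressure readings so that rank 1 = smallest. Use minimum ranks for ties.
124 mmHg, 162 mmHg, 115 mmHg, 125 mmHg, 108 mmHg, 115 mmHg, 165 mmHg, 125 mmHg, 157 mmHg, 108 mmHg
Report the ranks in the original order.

5, 9, 3, 6, 1, 3, 10, 6, 8, 1

Sorted (ascending): 108, 108, 115, 115, 124, 125, 125, 157, 162, 165
The 2 values of 108 occupy positions 1–2 → each gets rank 1.
The 2 values of 115 occupy positions 3–4 → each gets rank 3.
The 2 values of 125 occupy positions 6–7 → each gets rank 6.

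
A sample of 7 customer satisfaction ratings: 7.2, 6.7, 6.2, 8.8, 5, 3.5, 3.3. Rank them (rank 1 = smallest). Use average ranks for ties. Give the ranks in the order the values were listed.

6, 5, 4, 7, 3, 2, 1

Sorted (ascending): 3.3, 3.5, 5, 6.2, 6.7, 7.2, 8.8
No ties — each value takes its position as its rank.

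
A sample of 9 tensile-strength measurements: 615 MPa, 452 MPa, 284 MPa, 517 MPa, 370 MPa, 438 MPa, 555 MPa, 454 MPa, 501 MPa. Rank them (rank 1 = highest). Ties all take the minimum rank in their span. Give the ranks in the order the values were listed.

Sorted (descending): 615, 555, 517, 501, 454, 452, 438, 370, 284
No ties — each value takes its position as its rank.

1, 6, 9, 3, 8, 7, 2, 5, 4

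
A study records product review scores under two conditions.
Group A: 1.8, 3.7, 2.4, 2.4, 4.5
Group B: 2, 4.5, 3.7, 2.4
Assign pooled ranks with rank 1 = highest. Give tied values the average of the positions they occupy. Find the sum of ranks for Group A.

26

Sorted (descending): 4.5, 4.5, 3.7, 3.7, 2.4, 2.4, 2.4, 2, 1.8
The 2 values of 4.5 occupy positions 1–2 → average rank (1+2)/2 = 1.5.
The 2 values of 3.7 occupy positions 3–4 → average rank (3+4)/2 = 3.5.
The 3 values of 2.4 occupy positions 5–7 → average rank 6.
Group A values → pooled ranks: 1.8→9, 3.7→3.5, 2.4→6, 2.4→6, 4.5→1.5
Rank sum = 9 + 3.5 + 6 + 6 + 1.5 = 26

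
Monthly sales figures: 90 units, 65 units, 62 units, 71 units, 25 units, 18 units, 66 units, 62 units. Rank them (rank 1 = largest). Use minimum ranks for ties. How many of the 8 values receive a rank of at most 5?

Sorted (descending): 90, 71, 66, 65, 62, 62, 25, 18
The 2 values of 62 occupy positions 5–6 → each gets rank 5.
Ranks ≤ 5: {1, 2, 3, 4, 5, 5} → 6 values.

6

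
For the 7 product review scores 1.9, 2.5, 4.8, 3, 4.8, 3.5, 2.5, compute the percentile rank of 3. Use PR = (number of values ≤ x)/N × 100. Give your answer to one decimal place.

N = 7.
Strictly below 3: 3. Equal to 3: 1.
PR = 4/7 × 100 = 57.1

57.1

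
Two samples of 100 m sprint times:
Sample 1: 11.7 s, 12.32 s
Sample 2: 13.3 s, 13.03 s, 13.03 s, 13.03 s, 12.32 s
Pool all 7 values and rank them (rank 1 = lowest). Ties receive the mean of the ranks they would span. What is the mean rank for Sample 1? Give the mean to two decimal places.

1.75

Sorted (ascending): 11.7, 12.32, 12.32, 13.03, 13.03, 13.03, 13.3
The 2 values of 12.32 occupy positions 2–3 → average rank (2+3)/2 = 2.5.
The 3 values of 13.03 occupy positions 4–6 → average rank 5.
Sample 1 values → pooled ranks: 11.7→1, 12.32→2.5
Mean rank = (1 + 2.5) / 2 = 1.75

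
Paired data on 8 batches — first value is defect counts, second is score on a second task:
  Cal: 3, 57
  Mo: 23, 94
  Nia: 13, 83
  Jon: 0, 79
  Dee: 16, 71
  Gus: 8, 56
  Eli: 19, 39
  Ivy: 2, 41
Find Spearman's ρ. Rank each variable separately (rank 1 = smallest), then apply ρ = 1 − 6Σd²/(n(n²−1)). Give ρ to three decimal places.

0.190

Ranks of variable 1: 3, 8, 5, 1, 6, 4, 7, 2
Ranks of variable 2: 4, 8, 7, 6, 5, 3, 1, 2
d = r₁ − r₂: -1, 0, -2, -5, 1, 1, 6, 0
d²: 1, 0, 4, 25, 1, 1, 36, 0; Σd² = 68
ρ = 1 − 6·68/(8·63) = 1 − 408/504 = 0.190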